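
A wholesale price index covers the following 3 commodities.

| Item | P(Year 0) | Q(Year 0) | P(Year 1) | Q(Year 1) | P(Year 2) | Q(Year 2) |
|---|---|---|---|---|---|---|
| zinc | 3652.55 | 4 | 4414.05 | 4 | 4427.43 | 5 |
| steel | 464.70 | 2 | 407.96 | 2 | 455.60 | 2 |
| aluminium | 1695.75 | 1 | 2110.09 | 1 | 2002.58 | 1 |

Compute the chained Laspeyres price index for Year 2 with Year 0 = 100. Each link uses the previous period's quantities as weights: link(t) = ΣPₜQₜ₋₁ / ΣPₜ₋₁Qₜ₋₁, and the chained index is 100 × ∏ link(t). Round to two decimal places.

119.66

Link Year 0→Year 1:
ΣP(Year 1)Q(Year 0) = 4414.05×4 + 407.96×2 + 2110.09×1 = 17656.2 + 815.92 + 2110.09 = 20582.21
ΣP(Year 0)Q(Year 0) = 3652.55×4 + 464.70×2 + 1695.75×1 = 14610.2 + 929.4 + 1695.75 = 17235.35
link = 20582.21/17235.35 = 1.194186
Link Year 1→Year 2:
ΣP(Year 2)Q(Year 1) = 4427.43×4 + 455.60×2 + 2002.58×1 = 17709.72 + 911.2 + 2002.58 = 20623.5
ΣP(Year 1)Q(Year 1) = 4414.05×4 + 407.96×2 + 2110.09×1 = 17656.2 + 815.92 + 2110.09 = 20582.21
link = 20623.5/20582.21 = 1.002006
Chained index = 100 × 1.194186 × 1.002006 = 119.6581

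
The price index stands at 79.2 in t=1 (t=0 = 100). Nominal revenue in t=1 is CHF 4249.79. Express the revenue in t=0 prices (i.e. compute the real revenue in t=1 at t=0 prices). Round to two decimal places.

5365.90

Real = Nominal ÷ (Index/100) = 4249.79 ÷ (79.2/100)
     = 4249.79 ÷ 0.792 = 5365.8965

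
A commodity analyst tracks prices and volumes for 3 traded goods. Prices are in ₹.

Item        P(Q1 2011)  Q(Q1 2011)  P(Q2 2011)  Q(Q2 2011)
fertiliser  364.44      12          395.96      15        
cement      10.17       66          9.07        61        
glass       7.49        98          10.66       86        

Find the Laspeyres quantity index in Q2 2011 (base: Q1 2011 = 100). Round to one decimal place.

116.5

Laspeyres quantity index uses base-period prices as weights.
ΣP(Q1 2011)·Q(Q2 2011) = 364.44×15 + 10.17×61 + 7.49×86 = 5466.6 + 620.37 + 644.14 = 6731.11
ΣP(Q1 2011)·Q(Q1 2011) = 364.44×12 + 10.17×66 + 7.49×98 = 4373.28 + 671.22 + 734.02 = 5778.52
Index = 6731.11 / 5778.52 × 100 = 116.4850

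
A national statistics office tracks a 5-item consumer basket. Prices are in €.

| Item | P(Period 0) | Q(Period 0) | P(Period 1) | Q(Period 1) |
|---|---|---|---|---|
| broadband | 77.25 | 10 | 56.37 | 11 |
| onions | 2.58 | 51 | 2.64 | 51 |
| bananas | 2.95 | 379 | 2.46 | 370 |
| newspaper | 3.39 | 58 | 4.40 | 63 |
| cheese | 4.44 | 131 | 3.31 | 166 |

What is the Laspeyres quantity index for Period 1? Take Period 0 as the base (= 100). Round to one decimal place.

108.0

Laspeyres quantity index uses base-period prices as weights.
ΣP(Period 0)·Q(Period 1) = 77.25×11 + 2.58×51 + 2.95×370 + 3.39×63 + 4.44×166 = 849.75 + 131.58 + 1091.5 + 213.57 + 737.04 = 3023.44
ΣP(Period 0)·Q(Period 0) = 77.25×10 + 2.58×51 + 2.95×379 + 3.39×58 + 4.44×131 = 772.5 + 131.58 + 1118.05 + 196.62 + 581.64 = 2800.39
Index = 3023.44 / 2800.39 × 100 = 107.9650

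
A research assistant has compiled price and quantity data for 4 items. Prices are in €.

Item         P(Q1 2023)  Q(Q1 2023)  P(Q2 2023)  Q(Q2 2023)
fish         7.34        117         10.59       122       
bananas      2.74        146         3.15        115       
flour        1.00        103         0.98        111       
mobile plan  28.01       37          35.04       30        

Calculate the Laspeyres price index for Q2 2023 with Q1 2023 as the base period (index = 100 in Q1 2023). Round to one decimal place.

129.1

Laspeyres price index uses base-period quantities as weights.
ΣP(Q2 2023)·Q(Q1 2023) = 10.59×117 + 3.15×146 + 0.98×103 + 35.04×37 = 1239.03 + 459.9 + 100.94 + 1296.48 = 3096.35
ΣP(Q1 2023)·Q(Q1 2023) = 7.34×117 + 2.74×146 + 1.00×103 + 28.01×37 = 858.78 + 400.04 + 103 + 1036.37 = 2398.19
Index = 3096.35 / 2398.19 × 100 = 129.1120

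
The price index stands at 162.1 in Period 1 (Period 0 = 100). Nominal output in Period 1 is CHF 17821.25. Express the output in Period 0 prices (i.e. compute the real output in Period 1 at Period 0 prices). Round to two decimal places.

Real = Nominal ÷ (Index/100) = 17821.25 ÷ (162.1/100)
     = 17821.25 ÷ 1.621 = 10993.9852

10993.99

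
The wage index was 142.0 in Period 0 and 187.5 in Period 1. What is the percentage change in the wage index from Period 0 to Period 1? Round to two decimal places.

Change = (187.5 − 142.0) / 142.0 × 100
       = 45.5 / 142.0 × 100 = 32.0423%

32.04%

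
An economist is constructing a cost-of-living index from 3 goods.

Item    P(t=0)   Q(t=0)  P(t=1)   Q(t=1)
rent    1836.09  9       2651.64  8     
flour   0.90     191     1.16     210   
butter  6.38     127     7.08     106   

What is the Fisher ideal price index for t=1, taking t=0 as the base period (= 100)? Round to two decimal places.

Laspeyres component (base-period weights):
ΣP(t=1)Q(t=0) = 2651.64×9 + 1.16×191 + 7.08×127 = 23864.76 + 221.56 + 899.16 = 24985.48
ΣP(t=0)Q(t=0) = 1836.09×9 + 0.90×191 + 6.38×127 = 16524.81 + 171.9 + 810.26 = 17506.97
L = 24985.48 / 17506.97 × 100 = 142.7173
Paasche component (current-period weights):
ΣP(t=1)Q(t=1) = 2651.64×8 + 1.16×210 + 7.08×106 = 21213.12 + 243.6 + 750.48 = 22207.2
ΣP(t=0)Q(t=1) = 1836.09×8 + 0.90×210 + 6.38×106 = 14688.72 + 189 + 676.28 = 15554
P = 22207.2 / 15554 × 100 = 142.7748
Fisher = √(L × P) = √(142.7173 × 142.7748) = 142.7461

142.75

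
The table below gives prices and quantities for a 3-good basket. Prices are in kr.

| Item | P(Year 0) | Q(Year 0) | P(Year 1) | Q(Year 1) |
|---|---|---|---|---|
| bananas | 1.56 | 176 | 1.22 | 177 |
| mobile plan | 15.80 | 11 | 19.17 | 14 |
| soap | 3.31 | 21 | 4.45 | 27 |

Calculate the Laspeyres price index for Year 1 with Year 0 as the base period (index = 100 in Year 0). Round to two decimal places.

100.23

Laspeyres price index uses base-period quantities as weights.
ΣP(Year 1)·Q(Year 0) = 1.22×176 + 19.17×11 + 4.45×21 = 214.72 + 210.87 + 93.45 = 519.04
ΣP(Year 0)·Q(Year 0) = 1.56×176 + 15.80×11 + 3.31×21 = 274.56 + 173.8 + 69.51 = 517.87
Index = 519.04 / 517.87 × 100 = 100.2259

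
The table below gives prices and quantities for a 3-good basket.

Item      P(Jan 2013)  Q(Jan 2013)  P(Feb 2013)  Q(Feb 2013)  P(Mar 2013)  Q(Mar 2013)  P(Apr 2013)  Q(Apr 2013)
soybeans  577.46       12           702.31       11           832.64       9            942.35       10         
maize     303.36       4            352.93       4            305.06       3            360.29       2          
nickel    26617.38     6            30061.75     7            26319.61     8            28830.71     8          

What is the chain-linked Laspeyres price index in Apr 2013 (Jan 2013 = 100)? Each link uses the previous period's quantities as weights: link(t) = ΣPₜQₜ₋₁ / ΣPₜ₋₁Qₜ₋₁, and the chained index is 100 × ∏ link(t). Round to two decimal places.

Link Jan 2013→Feb 2013:
ΣP(Feb 2013)Q(Jan 2013) = 702.31×12 + 352.93×4 + 30061.75×6 = 8427.72 + 1411.72 + 180370.5 = 190209.94
ΣP(Jan 2013)Q(Jan 2013) = 577.46×12 + 303.36×4 + 26617.38×6 = 6929.52 + 1213.44 + 159704.28 = 167847.24
link = 190209.94/167847.24 = 1.133232
Link Feb 2013→Mar 2013:
ΣP(Mar 2013)Q(Feb 2013) = 832.64×11 + 305.06×4 + 26319.61×7 = 9159.04 + 1220.24 + 184237.27 = 194616.55
ΣP(Feb 2013)Q(Feb 2013) = 702.31×11 + 352.93×4 + 30061.75×7 = 7725.41 + 1411.72 + 210432.25 = 219569.38
link = 194616.55/219569.38 = 0.886356
Link Mar 2013→Apr 2013:
ΣP(Apr 2013)Q(Mar 2013) = 942.35×9 + 360.29×3 + 28830.71×8 = 8481.15 + 1080.87 + 230645.68 = 240207.7
ΣP(Mar 2013)Q(Mar 2013) = 832.64×9 + 305.06×3 + 26319.61×8 = 7493.76 + 915.18 + 210556.88 = 218965.82
link = 240207.7/218965.82 = 1.097010
Chained index = 100 × 1.133232 × 0.886356 × 1.097010 = 110.1888

110.19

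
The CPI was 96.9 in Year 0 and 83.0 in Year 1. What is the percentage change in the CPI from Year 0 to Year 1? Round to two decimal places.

Change = (83.0 − 96.9) / 96.9 × 100
       = -13.9 / 96.9 × 100 = -14.3447%

-14.34%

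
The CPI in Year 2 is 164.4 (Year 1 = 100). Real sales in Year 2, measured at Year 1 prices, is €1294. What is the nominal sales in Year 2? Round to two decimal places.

Nominal = Real × (Index/100) = 1294 × (164.4/100)
        = 1294 × 1.644 = 2127.3360

2127.34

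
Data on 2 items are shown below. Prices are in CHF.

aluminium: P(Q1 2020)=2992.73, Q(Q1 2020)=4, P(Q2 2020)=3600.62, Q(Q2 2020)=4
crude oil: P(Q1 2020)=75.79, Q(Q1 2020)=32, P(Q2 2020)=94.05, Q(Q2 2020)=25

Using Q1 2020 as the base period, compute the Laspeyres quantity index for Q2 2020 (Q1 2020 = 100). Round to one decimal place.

Laspeyres quantity index uses base-period prices as weights.
ΣP(Q1 2020)·Q(Q2 2020) = 2992.73×4 + 75.79×25 = 11970.92 + 1894.75 = 13865.67
ΣP(Q1 2020)·Q(Q1 2020) = 2992.73×4 + 75.79×32 = 11970.92 + 2425.28 = 14396.2
Index = 13865.67 / 14396.2 × 100 = 96.3148

96.3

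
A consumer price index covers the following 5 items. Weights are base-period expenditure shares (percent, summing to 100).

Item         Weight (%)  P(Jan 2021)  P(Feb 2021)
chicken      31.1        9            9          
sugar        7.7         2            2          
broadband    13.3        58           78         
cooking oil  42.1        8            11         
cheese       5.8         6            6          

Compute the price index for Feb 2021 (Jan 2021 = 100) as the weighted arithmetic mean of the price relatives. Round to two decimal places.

chicken: 31.1 × (9/9) = 31.1 × 1.000000 = 31.1000
sugar: 7.7 × (2/2) = 7.7 × 1.000000 = 7.7000
broadband: 13.3 × (78/58) = 13.3 × 1.344828 = 17.8862
cooking oil: 42.1 × (11/8) = 42.1 × 1.375000 = 57.8875
cheese: 5.8 × (6/6) = 5.8 × 1.000000 = 5.8000
Index = Σ wᵢ·(p₁ᵢ/p₀ᵢ) = 31.1000 + 7.7000 + 17.8862 + 57.8875 + 5.8000 = 120.3737

120.37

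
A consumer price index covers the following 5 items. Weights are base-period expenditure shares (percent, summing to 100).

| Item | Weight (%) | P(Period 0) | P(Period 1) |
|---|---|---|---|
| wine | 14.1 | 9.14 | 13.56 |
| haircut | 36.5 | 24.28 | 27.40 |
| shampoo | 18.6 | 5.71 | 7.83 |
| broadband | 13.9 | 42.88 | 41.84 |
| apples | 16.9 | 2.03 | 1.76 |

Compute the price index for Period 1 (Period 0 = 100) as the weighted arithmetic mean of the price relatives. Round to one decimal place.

115.8

wine: 14.1 × (13.56/9.14) = 14.1 × 1.483589 = 20.9186
haircut: 36.5 × (27.40/24.28) = 36.5 × 1.128501 = 41.1903
shampoo: 18.6 × (7.83/5.71) = 18.6 × 1.371278 = 25.5058
broadband: 13.9 × (41.84/42.88) = 13.9 × 0.975746 = 13.5629
apples: 16.9 × (1.76/2.03) = 16.9 × 0.866995 = 14.6522
Index = Σ wᵢ·(p₁ᵢ/p₀ᵢ) = 20.9186 + 41.1903 + 25.5058 + 13.5629 + 14.6522 = 115.8297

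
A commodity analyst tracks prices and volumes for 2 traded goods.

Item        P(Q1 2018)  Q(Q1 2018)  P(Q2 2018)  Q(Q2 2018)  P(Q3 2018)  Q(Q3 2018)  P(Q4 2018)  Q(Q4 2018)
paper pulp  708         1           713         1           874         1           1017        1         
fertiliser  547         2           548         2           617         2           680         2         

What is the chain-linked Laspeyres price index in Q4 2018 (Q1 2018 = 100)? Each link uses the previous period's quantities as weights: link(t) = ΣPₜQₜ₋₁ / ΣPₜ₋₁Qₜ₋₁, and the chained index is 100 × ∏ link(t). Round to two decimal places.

Link Q1 2018→Q2 2018:
ΣP(Q2 2018)Q(Q1 2018) = 713×1 + 548×2 = 713 + 1096 = 1809
ΣP(Q1 2018)Q(Q1 2018) = 708×1 + 547×2 = 708 + 1094 = 1802
link = 1809/1802 = 1.003885
Link Q2 2018→Q3 2018:
ΣP(Q3 2018)Q(Q2 2018) = 874×1 + 617×2 = 874 + 1234 = 2108
ΣP(Q2 2018)Q(Q2 2018) = 713×1 + 548×2 = 713 + 1096 = 1809
link = 2108/1809 = 1.165285
Link Q3 2018→Q4 2018:
ΣP(Q4 2018)Q(Q3 2018) = 1017×1 + 680×2 = 1017 + 1360 = 2377
ΣP(Q3 2018)Q(Q3 2018) = 874×1 + 617×2 = 874 + 1234 = 2108
link = 2377/2108 = 1.127609
Chained index = 100 × 1.003885 × 1.165285 × 1.127609 = 131.9090

131.91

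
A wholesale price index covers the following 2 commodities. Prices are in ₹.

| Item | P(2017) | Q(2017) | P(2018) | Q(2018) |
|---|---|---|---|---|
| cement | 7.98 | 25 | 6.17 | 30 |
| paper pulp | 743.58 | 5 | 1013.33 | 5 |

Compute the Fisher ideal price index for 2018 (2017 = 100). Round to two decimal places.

Laspeyres component (base-period weights):
ΣP(2018)Q(2017) = 6.17×25 + 1013.33×5 = 154.25 + 5066.65 = 5220.9
ΣP(2017)Q(2017) = 7.98×25 + 743.58×5 = 199.5 + 3717.9 = 3917.4
L = 5220.9 / 3917.4 × 100 = 133.2746
Paasche component (current-period weights):
ΣP(2018)Q(2018) = 6.17×30 + 1013.33×5 = 185.1 + 5066.65 = 5251.75
ΣP(2017)Q(2018) = 7.98×30 + 743.58×5 = 239.4 + 3717.9 = 3957.3
P = 5251.75 / 3957.3 × 100 = 132.7104
Fisher = √(L × P) = √(133.2746 × 132.7104) = 132.9922

132.99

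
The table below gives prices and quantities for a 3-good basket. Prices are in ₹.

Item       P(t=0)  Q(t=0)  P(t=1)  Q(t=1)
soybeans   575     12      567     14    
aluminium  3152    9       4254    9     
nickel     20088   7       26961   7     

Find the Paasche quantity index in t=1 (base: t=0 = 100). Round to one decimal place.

Paasche quantity index uses current-period prices as weights.
ΣP(t=1)·Q(t=1) = 567×14 + 4254×9 + 26961×7 = 7938 + 38286 + 188727 = 234951
ΣP(t=1)·Q(t=0) = 567×12 + 4254×9 + 26961×7 = 6804 + 38286 + 188727 = 233817
Index = 234951 / 233817 × 100 = 100.4850

100.5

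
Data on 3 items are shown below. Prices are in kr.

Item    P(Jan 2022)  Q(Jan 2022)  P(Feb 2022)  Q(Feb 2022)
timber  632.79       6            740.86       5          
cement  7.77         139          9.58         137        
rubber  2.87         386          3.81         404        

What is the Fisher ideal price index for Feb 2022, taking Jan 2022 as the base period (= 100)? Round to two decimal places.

121.39

Laspeyres component (base-period weights):
ΣP(Feb 2022)Q(Jan 2022) = 740.86×6 + 9.58×139 + 3.81×386 = 4445.16 + 1331.62 + 1470.66 = 7247.44
ΣP(Jan 2022)Q(Jan 2022) = 632.79×6 + 7.77×139 + 2.87×386 = 3796.74 + 1080.03 + 1107.82 = 5984.59
L = 7247.44 / 5984.59 × 100 = 121.1017
Paasche component (current-period weights):
ΣP(Feb 2022)Q(Feb 2022) = 740.86×5 + 9.58×137 + 3.81×404 = 3704.3 + 1312.46 + 1539.24 = 6556
ΣP(Jan 2022)Q(Feb 2022) = 632.79×5 + 7.77×137 + 2.87×404 = 3163.95 + 1064.49 + 1159.48 = 5387.92
P = 6556 / 5387.92 × 100 = 121.6796
Fisher = √(L × P) = √(121.1017 × 121.6796) = 121.3903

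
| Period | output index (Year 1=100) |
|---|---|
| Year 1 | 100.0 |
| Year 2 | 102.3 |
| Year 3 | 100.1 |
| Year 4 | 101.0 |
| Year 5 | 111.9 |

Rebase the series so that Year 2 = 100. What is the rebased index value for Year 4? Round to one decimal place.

Rebased(Year 4) = 101.0 / 102.3 × 100 = 98.7292

98.7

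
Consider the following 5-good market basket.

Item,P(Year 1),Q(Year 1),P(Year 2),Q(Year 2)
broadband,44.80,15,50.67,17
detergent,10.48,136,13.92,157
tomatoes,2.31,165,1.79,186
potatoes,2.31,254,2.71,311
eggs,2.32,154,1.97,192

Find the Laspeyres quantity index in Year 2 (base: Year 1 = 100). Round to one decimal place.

116.9

Laspeyres quantity index uses base-period prices as weights.
ΣP(Year 1)·Q(Year 2) = 44.80×17 + 10.48×157 + 2.31×186 + 2.31×311 + 2.32×192 = 761.6 + 1645.36 + 429.66 + 718.41 + 445.44 = 4000.47
ΣP(Year 1)·Q(Year 1) = 44.80×15 + 10.48×136 + 2.31×165 + 2.31×254 + 2.32×154 = 672 + 1425.28 + 381.15 + 586.74 + 357.28 = 3422.45
Index = 4000.47 / 3422.45 × 100 = 116.8891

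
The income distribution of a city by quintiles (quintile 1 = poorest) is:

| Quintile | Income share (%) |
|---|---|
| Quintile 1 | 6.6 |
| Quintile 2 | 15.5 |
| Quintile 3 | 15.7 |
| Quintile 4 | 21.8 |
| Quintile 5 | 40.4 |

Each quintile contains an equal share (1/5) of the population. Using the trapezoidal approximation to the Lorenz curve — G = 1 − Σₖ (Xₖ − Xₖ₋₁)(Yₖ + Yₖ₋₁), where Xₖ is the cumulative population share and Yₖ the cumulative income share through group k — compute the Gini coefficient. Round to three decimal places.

0.296

Cumulative income shares Yₖ: 0.0660, 0.2210, 0.3780, 0.5960, 1.0000
Σ (Xₖ−Xₖ₋₁)(Yₖ+Yₖ₋₁) = (1/5)(0.0660+0.0000) + (1/5)(0.2210+0.0660) + (1/5)(0.3780+0.2210) + (1/5)(0.5960+0.3780) + (1/5)(1.0000+0.5960)
  = 0.0132 + 0.0574 + 0.1198 + 0.1948 + 0.3192 = 0.7044
G = 1 − 0.7044 = 0.2956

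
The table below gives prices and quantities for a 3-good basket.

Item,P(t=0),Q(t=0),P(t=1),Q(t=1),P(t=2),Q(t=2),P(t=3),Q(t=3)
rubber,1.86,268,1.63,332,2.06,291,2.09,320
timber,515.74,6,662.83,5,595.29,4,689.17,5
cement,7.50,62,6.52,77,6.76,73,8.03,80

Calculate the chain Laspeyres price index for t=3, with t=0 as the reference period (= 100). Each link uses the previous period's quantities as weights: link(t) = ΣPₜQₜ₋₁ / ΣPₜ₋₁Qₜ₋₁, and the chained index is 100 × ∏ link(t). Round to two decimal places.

Link t=0→t=1:
ΣP(t=1)Q(t=0) = 1.63×268 + 662.83×6 + 6.52×62 = 436.84 + 3976.98 + 404.24 = 4818.06
ΣP(t=0)Q(t=0) = 1.86×268 + 515.74×6 + 7.50×62 = 498.48 + 3094.44 + 465 = 4057.92
link = 4818.06/4057.92 = 1.187323
Link t=1→t=2:
ΣP(t=2)Q(t=1) = 2.06×332 + 595.29×5 + 6.76×77 = 683.92 + 2976.45 + 520.52 = 4180.89
ΣP(t=1)Q(t=1) = 1.63×332 + 662.83×5 + 6.52×77 = 541.16 + 3314.15 + 502.04 = 4357.35
link = 4180.89/4357.35 = 0.959503
Link t=2→t=3:
ΣP(t=3)Q(t=2) = 2.09×291 + 689.17×4 + 8.03×73 = 608.19 + 2756.68 + 586.19 = 3951.06
ΣP(t=2)Q(t=2) = 2.06×291 + 595.29×4 + 6.76×73 = 599.46 + 2381.16 + 493.48 = 3474.1
link = 3951.06/3474.1 = 1.137290
Chained index = 100 × 1.187323 × 0.959503 × 1.137290 = 129.5646

129.56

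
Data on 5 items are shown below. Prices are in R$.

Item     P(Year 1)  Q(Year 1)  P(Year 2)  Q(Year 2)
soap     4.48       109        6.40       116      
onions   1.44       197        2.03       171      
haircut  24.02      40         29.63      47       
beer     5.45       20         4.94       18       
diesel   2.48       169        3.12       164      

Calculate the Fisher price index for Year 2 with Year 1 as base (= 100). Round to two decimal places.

Laspeyres component (base-period weights):
ΣP(Year 2)Q(Year 1) = 6.40×109 + 2.03×197 + 29.63×40 + 4.94×20 + 3.12×169 = 697.6 + 399.91 + 1185.2 + 98.8 + 527.28 = 2908.79
ΣP(Year 1)Q(Year 1) = 4.48×109 + 1.44×197 + 24.02×40 + 5.45×20 + 2.48×169 = 488.32 + 283.68 + 960.8 + 109 + 419.12 = 2260.92
L = 2908.79 / 2260.92 × 100 = 128.6551
Paasche component (current-period weights):
ΣP(Year 2)Q(Year 2) = 6.40×116 + 2.03×171 + 29.63×47 + 4.94×18 + 3.12×164 = 742.4 + 347.13 + 1392.61 + 88.92 + 511.68 = 3082.74
ΣP(Year 1)Q(Year 2) = 4.48×116 + 1.44×171 + 24.02×47 + 5.45×18 + 2.48×164 = 519.68 + 246.24 + 1128.94 + 98.1 + 406.72 = 2399.68
P = 3082.74 / 2399.68 × 100 = 128.4646
Fisher = √(L × P) = √(128.6551 × 128.4646) = 128.5599

128.56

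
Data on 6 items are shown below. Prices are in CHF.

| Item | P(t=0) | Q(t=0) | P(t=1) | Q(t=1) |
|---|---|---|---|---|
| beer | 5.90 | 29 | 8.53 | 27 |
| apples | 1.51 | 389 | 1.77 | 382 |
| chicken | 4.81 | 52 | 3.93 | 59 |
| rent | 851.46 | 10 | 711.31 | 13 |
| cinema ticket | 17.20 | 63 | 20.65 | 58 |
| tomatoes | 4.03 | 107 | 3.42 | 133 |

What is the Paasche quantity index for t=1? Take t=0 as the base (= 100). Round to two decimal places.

Paasche quantity index uses current-period prices as weights.
ΣP(t=1)·Q(t=1) = 8.53×27 + 1.77×382 + 3.93×59 + 711.31×13 + 20.65×58 + 3.42×133 = 230.31 + 676.14 + 231.87 + 9247.03 + 1197.7 + 454.86 = 12037.91
ΣP(t=1)·Q(t=0) = 8.53×29 + 1.77×389 + 3.93×52 + 711.31×10 + 20.65×63 + 3.42×107 = 247.37 + 688.53 + 204.36 + 7113.1 + 1300.95 + 365.94 = 9920.25
Index = 12037.91 / 9920.25 × 100 = 121.3468

121.35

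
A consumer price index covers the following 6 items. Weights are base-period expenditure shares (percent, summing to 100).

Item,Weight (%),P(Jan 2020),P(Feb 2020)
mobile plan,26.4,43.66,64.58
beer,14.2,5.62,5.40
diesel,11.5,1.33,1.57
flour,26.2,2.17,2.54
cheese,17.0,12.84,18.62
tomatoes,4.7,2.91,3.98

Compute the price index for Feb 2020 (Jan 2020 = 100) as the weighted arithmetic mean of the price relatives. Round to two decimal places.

128.02

mobile plan: 26.4 × (64.58/43.66) = 26.4 × 1.479157 = 39.0497
beer: 14.2 × (5.40/5.62) = 14.2 × 0.960854 = 13.6441
diesel: 11.5 × (1.57/1.33) = 11.5 × 1.180451 = 13.5752
flour: 26.2 × (2.54/2.17) = 26.2 × 1.170507 = 30.6673
cheese: 17.0 × (18.62/12.84) = 17.0 × 1.450156 = 24.6526
tomatoes: 4.7 × (3.98/2.91) = 4.7 × 1.367698 = 6.4282
Index = Σ wᵢ·(p₁ᵢ/p₀ᵢ) = 39.0497 + 13.6441 + 13.5752 + 30.6673 + 24.6526 + 6.4282 = 128.0172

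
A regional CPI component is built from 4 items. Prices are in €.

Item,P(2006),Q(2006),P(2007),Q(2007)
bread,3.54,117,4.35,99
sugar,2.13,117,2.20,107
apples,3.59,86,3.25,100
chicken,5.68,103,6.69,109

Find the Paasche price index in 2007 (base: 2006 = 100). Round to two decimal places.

Paasche price index uses current-period quantities as weights.
ΣP(2007)·Q(2007) = 4.35×99 + 2.20×107 + 3.25×100 + 6.69×109 = 430.65 + 235.4 + 325 + 729.21 = 1720.26
ΣP(2006)·Q(2007) = 3.54×99 + 2.13×107 + 3.59×100 + 5.68×109 = 350.46 + 227.91 + 359 + 619.12 = 1556.49
Index = 1720.26 / 1556.49 × 100 = 110.5218

110.52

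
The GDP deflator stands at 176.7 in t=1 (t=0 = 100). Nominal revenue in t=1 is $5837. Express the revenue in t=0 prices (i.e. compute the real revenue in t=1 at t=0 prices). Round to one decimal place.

3303.3

Real = Nominal ÷ (Index/100) = 5837 ÷ (176.7/100)
     = 5837 ÷ 1.767 = 3303.3390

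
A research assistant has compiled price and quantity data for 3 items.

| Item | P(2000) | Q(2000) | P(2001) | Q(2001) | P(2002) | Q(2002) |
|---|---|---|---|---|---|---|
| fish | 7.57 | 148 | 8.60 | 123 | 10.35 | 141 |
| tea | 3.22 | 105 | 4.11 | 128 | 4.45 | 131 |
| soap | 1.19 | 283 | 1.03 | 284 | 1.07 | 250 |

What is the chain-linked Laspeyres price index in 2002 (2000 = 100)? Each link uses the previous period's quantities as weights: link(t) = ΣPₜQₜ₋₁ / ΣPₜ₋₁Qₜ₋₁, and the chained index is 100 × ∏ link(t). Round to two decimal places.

Link 2000→2001:
ΣP(2001)Q(2000) = 8.60×148 + 4.11×105 + 1.03×283 = 1272.8 + 431.55 + 291.49 = 1995.84
ΣP(2000)Q(2000) = 7.57×148 + 3.22×105 + 1.19×283 = 1120.36 + 338.1 + 336.77 = 1795.23
link = 1995.84/1795.23 = 1.111746
Link 2001→2002:
ΣP(2002)Q(2001) = 10.35×123 + 4.45×128 + 1.07×284 = 1273.05 + 569.6 + 303.88 = 2146.53
ΣP(2001)Q(2001) = 8.60×123 + 4.11×128 + 1.03×284 = 1057.8 + 526.08 + 292.52 = 1876.4
link = 2146.53/1876.4 = 1.143962
Chained index = 100 × 1.111746 × 1.143962 = 127.1795

127.18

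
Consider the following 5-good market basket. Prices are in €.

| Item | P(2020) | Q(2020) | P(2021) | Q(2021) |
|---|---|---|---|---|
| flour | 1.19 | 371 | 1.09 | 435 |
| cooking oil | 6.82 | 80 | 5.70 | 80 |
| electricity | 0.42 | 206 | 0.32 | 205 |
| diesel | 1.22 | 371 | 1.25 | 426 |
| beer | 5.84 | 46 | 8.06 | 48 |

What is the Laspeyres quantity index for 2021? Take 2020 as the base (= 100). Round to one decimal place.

108.6

Laspeyres quantity index uses base-period prices as weights.
ΣP(2020)·Q(2021) = 1.19×435 + 6.82×80 + 0.42×205 + 1.22×426 + 5.84×48 = 517.65 + 545.6 + 86.1 + 519.72 + 280.32 = 1949.39
ΣP(2020)·Q(2020) = 1.19×371 + 6.82×80 + 0.42×206 + 1.22×371 + 5.84×46 = 441.49 + 545.6 + 86.52 + 452.62 + 268.64 = 1794.87
Index = 1949.39 / 1794.87 × 100 = 108.6090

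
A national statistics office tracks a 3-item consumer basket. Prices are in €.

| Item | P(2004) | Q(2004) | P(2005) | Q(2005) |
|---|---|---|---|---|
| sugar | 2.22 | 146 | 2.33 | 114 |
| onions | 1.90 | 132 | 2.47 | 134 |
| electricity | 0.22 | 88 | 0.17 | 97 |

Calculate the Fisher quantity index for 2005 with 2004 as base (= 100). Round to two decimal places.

89.51

Laspeyres component (base-period weights):
ΣP(2004)Q(2005) = 2.22×114 + 1.90×134 + 0.22×97 = 253.08 + 254.6 + 21.34 = 529.02
ΣP(2004)Q(2004) = 2.22×146 + 1.90×132 + 0.22×88 = 324.12 + 250.8 + 19.36 = 594.28
L = 529.02 / 594.28 × 100 = 89.0186
Paasche component (current-period weights):
ΣP(2005)Q(2005) = 2.33×114 + 2.47×134 + 0.17×97 = 265.62 + 330.98 + 16.49 = 613.09
ΣP(2005)Q(2004) = 2.33×146 + 2.47×132 + 0.17×88 = 340.18 + 326.04 + 14.96 = 681.18
P = 613.09 / 681.18 × 100 = 90.0041
Fisher = √(L × P) = √(89.0186 × 90.0041) = 89.5100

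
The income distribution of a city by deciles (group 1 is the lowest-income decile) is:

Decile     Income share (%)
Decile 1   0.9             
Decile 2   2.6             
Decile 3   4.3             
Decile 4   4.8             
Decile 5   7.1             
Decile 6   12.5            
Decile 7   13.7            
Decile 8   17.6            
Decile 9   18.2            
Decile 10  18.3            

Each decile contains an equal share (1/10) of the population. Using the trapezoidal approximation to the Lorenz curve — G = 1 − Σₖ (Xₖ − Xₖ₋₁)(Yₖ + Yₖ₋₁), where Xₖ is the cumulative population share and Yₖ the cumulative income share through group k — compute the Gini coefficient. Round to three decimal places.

0.364

Cumulative income shares Yₖ: 0.0090, 0.0350, 0.0780, 0.1260, 0.1970, 0.3220, 0.4590, 0.6350, 0.8170, 1.0000
Σ (Xₖ−Xₖ₋₁)(Yₖ+Yₖ₋₁) = (1/10)(0.0090+0.0000) + (1/10)(0.0350+0.0090) + (1/10)(0.0780+0.0350) + (1/10)(0.1260+0.0780) + (1/10)(0.1970+0.1260) + (1/10)(0.3220+0.1970) + (1/10)(0.4590+0.3220) + (1/10)(0.6350+0.4590) + (1/10)(0.8170+0.6350) + (1/10)(1.0000+0.8170)
  = 0.0009 + 0.0044 + 0.0113 + 0.0204 + 0.0323 + 0.0519 + 0.0781 + 0.1094 + 0.1452 + 0.1817 = 0.6356
G = 1 − 0.6356 = 0.3644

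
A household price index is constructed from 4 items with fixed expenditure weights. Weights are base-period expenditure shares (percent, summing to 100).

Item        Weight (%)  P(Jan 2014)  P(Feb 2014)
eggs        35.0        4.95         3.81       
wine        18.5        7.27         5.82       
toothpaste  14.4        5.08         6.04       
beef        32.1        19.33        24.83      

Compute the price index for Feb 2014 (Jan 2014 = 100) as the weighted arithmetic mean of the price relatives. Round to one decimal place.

100.1

eggs: 35.0 × (3.81/4.95) = 35.0 × 0.769697 = 26.9394
wine: 18.5 × (5.82/7.27) = 18.5 × 0.800550 = 14.8102
toothpaste: 14.4 × (6.04/5.08) = 14.4 × 1.188976 = 17.1213
beef: 32.1 × (24.83/19.33) = 32.1 × 1.284532 = 41.2335
Index = Σ wᵢ·(p₁ᵢ/p₀ᵢ) = 26.9394 + 14.8102 + 17.1213 + 41.2335 = 100.1043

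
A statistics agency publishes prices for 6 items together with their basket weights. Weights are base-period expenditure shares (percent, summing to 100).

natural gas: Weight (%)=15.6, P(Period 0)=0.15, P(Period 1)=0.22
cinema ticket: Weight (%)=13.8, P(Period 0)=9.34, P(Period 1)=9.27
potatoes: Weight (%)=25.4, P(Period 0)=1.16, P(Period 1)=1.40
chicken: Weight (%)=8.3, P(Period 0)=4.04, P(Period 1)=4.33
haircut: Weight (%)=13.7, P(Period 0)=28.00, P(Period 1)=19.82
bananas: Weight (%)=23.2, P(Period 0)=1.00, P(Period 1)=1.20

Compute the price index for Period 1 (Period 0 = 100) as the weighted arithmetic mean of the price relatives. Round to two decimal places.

113.67

natural gas: 15.6 × (0.22/0.15) = 15.6 × 1.466667 = 22.8800
cinema ticket: 13.8 × (9.27/9.34) = 13.8 × 0.992505 = 13.6966
potatoes: 25.4 × (1.40/1.16) = 25.4 × 1.206897 = 30.6552
chicken: 8.3 × (4.33/4.04) = 8.3 × 1.071782 = 8.8958
haircut: 13.7 × (19.82/28.00) = 13.7 × 0.707857 = 9.6976
bananas: 23.2 × (1.20/1.00) = 23.2 × 1.200000 = 27.8400
Index = Σ wᵢ·(p₁ᵢ/p₀ᵢ) = 22.8800 + 13.6966 + 30.6552 + 8.8958 + 9.6976 + 27.8400 = 113.6652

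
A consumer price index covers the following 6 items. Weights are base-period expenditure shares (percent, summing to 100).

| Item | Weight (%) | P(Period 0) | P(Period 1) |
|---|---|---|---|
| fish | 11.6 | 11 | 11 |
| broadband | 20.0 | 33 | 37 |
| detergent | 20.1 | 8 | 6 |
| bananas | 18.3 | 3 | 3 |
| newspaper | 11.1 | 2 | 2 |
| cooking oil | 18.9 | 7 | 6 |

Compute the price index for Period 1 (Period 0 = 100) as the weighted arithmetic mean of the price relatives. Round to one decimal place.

94.7

fish: 11.6 × (11/11) = 11.6 × 1.000000 = 11.6000
broadband: 20.0 × (37/33) = 20.0 × 1.121212 = 22.4242
detergent: 20.1 × (6/8) = 20.1 × 0.750000 = 15.0750
bananas: 18.3 × (3/3) = 18.3 × 1.000000 = 18.3000
newspaper: 11.1 × (2/2) = 11.1 × 1.000000 = 11.1000
cooking oil: 18.9 × (6/7) = 18.9 × 0.857143 = 16.2000
Index = Σ wᵢ·(p₁ᵢ/p₀ᵢ) = 11.6000 + 22.4242 + 15.0750 + 18.3000 + 11.1000 + 16.2000 = 94.6992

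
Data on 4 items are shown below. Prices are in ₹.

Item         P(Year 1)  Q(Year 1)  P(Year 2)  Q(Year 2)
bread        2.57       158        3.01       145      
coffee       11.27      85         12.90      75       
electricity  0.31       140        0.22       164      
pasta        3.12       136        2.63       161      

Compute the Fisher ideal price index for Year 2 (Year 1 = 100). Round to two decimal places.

Laspeyres component (base-period weights):
ΣP(Year 2)Q(Year 1) = 3.01×158 + 12.90×85 + 0.22×140 + 2.63×136 = 475.58 + 1096.5 + 30.8 + 357.68 = 1960.56
ΣP(Year 1)Q(Year 1) = 2.57×158 + 11.27×85 + 0.31×140 + 3.12×136 = 406.06 + 957.95 + 43.4 + 424.32 = 1831.73
L = 1960.56 / 1831.73 × 100 = 107.0332
Paasche component (current-period weights):
ΣP(Year 2)Q(Year 2) = 3.01×145 + 12.90×75 + 0.22×164 + 2.63×161 = 436.45 + 967.5 + 36.08 + 423.43 = 1863.46
ΣP(Year 1)Q(Year 2) = 2.57×145 + 11.27×75 + 0.31×164 + 3.12×161 = 372.65 + 845.25 + 50.84 + 502.32 = 1771.06
P = 1863.46 / 1771.06 × 100 = 105.2172
Fisher = √(L × P) = √(107.0332 × 105.2172) = 106.1213

106.12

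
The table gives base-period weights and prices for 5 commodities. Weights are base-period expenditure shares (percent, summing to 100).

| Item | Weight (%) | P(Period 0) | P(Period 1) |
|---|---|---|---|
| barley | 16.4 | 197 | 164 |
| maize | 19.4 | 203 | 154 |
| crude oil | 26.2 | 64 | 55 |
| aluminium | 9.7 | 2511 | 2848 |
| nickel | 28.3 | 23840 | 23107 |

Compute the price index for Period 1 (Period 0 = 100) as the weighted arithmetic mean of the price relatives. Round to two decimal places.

barley: 16.4 × (164/197) = 16.4 × 0.832487 = 13.6528
maize: 19.4 × (154/203) = 19.4 × 0.758621 = 14.7172
crude oil: 26.2 × (55/64) = 26.2 × 0.859375 = 22.5156
aluminium: 9.7 × (2848/2511) = 9.7 × 1.134209 = 11.0018
nickel: 28.3 × (23107/23840) = 28.3 × 0.969253 = 27.4299
Index = Σ wᵢ·(p₁ᵢ/p₀ᵢ) = 13.6528 + 14.7172 + 22.5156 + 11.0018 + 27.4299 = 89.3174

89.32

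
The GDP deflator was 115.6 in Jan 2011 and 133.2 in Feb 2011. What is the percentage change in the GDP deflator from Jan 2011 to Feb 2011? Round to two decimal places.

Change = (133.2 − 115.6) / 115.6 × 100
       = 17.6 / 115.6 × 100 = 15.2249%

15.22%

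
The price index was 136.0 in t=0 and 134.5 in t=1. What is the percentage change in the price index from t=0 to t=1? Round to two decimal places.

Change = (134.5 − 136.0) / 136.0 × 100
       = -1.5 / 136.0 × 100 = -1.1029%

-1.10%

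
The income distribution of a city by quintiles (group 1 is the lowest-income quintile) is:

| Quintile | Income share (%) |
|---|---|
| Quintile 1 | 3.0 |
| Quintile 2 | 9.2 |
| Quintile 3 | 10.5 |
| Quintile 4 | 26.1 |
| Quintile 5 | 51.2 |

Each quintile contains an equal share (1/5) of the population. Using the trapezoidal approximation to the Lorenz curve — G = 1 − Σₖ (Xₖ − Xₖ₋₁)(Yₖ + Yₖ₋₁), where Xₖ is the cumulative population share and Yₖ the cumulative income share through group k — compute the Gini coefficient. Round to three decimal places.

0.453

Cumulative income shares Yₖ: 0.0300, 0.1220, 0.2270, 0.4880, 1.0000
Σ (Xₖ−Xₖ₋₁)(Yₖ+Yₖ₋₁) = (1/5)(0.0300+0.0000) + (1/5)(0.1220+0.0300) + (1/5)(0.2270+0.1220) + (1/5)(0.4880+0.2270) + (1/5)(1.0000+0.4880)
  = 0.0060 + 0.0304 + 0.0698 + 0.1430 + 0.2976 = 0.5468
G = 1 − 0.5468 = 0.4532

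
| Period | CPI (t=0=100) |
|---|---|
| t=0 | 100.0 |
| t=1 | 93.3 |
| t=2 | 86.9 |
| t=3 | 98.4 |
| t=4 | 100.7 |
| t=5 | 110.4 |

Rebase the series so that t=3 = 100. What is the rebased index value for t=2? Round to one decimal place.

Rebased(t=2) = 86.9 / 98.4 × 100 = 88.3130

88.3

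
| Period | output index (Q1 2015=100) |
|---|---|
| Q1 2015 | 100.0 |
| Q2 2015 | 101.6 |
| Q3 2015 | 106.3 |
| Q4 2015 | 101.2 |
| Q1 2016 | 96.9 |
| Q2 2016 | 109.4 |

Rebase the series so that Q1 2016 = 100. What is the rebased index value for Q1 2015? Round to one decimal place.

Rebased(Q1 2015) = 100.0 / 96.9 × 100 = 103.1992

103.2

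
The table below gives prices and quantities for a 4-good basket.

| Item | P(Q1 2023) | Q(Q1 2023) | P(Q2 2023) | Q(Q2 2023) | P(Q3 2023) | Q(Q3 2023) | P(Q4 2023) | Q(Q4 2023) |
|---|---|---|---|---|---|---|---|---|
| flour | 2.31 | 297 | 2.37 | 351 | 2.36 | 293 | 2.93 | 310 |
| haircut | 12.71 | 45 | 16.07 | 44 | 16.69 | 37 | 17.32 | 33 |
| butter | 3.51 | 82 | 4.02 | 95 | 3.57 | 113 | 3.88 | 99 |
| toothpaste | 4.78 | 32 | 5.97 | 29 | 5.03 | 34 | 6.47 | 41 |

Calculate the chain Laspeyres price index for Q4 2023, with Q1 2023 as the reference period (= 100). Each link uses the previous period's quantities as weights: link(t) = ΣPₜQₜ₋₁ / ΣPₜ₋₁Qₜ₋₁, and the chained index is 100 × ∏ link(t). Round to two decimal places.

Link Q1 2023→Q2 2023:
ΣP(Q2 2023)Q(Q1 2023) = 2.37×297 + 16.07×45 + 4.02×82 + 5.97×32 = 703.89 + 723.15 + 329.64 + 191.04 = 1947.72
ΣP(Q1 2023)Q(Q1 2023) = 2.31×297 + 12.71×45 + 3.51×82 + 4.78×32 = 686.07 + 571.95 + 287.82 + 152.96 = 1698.8
link = 1947.72/1698.8 = 1.146527
Link Q2 2023→Q3 2023:
ΣP(Q3 2023)Q(Q2 2023) = 2.36×351 + 16.69×44 + 3.57×95 + 5.03×29 = 828.36 + 734.36 + 339.15 + 145.87 = 2047.74
ΣP(Q2 2023)Q(Q2 2023) = 2.37×351 + 16.07×44 + 4.02×95 + 5.97×29 = 831.87 + 707.08 + 381.9 + 173.13 = 2093.98
link = 2047.74/2093.98 = 0.977918
Link Q3 2023→Q4 2023:
ΣP(Q4 2023)Q(Q3 2023) = 2.93×293 + 17.32×37 + 3.88×113 + 6.47×34 = 858.49 + 640.84 + 438.44 + 219.98 = 2157.75
ΣP(Q3 2023)Q(Q3 2023) = 2.36×293 + 16.69×37 + 3.57×113 + 5.03×34 = 691.48 + 617.53 + 403.41 + 171.02 = 1883.44
link = 2157.75/1883.44 = 1.145643
Chained index = 100 × 1.146527 × 0.977918 × 1.145643 = 128.4505

128.45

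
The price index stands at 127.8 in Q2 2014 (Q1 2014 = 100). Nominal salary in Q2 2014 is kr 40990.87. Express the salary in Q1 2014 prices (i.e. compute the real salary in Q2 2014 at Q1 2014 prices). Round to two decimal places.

Real = Nominal ÷ (Index/100) = 40990.87 ÷ (127.8/100)
     = 40990.87 ÷ 1.278 = 32074.2332

32074.23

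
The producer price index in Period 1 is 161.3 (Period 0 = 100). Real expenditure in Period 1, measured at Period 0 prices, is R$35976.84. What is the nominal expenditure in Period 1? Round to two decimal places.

Nominal = Real × (Index/100) = 35976.84 × (161.3/100)
        = 35976.84 × 1.613 = 58030.6429

58030.64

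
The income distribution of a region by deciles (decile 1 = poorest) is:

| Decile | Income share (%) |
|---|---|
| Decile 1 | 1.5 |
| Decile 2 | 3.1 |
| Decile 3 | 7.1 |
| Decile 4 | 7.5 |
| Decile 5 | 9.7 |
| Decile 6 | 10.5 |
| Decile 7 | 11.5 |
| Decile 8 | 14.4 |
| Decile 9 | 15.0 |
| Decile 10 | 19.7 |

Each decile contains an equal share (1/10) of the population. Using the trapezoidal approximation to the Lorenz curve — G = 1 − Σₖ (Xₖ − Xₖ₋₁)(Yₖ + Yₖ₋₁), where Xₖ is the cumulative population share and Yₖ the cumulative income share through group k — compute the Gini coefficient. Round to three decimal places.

0.296

Cumulative income shares Yₖ: 0.0150, 0.0460, 0.1170, 0.1920, 0.2890, 0.3940, 0.5090, 0.6530, 0.8030, 1.0000
Σ (Xₖ−Xₖ₋₁)(Yₖ+Yₖ₋₁) = (1/10)(0.0150+0.0000) + (1/10)(0.0460+0.0150) + (1/10)(0.1170+0.0460) + (1/10)(0.1920+0.1170) + (1/10)(0.2890+0.1920) + (1/10)(0.3940+0.2890) + (1/10)(0.5090+0.3940) + (1/10)(0.6530+0.5090) + (1/10)(0.8030+0.6530) + (1/10)(1.0000+0.8030)
  = 0.0015 + 0.0061 + 0.0163 + 0.0309 + 0.0481 + 0.0683 + 0.0903 + 0.1162 + 0.1456 + 0.1803 = 0.7036
G = 1 − 0.7036 = 0.2964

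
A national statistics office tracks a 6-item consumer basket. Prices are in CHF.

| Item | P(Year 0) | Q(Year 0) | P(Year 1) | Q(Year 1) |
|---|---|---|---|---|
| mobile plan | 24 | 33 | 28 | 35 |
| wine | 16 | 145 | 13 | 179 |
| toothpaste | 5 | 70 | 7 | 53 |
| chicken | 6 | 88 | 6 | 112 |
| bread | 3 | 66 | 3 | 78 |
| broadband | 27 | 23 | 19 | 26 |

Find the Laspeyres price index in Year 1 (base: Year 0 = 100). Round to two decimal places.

92.78

Laspeyres price index uses base-period quantities as weights.
ΣP(Year 1)·Q(Year 0) = 28×33 + 13×145 + 7×70 + 6×88 + 3×66 + 19×23 = 924 + 1885 + 490 + 528 + 198 + 437 = 4462
ΣP(Year 0)·Q(Year 0) = 24×33 + 16×145 + 5×70 + 6×88 + 3×66 + 27×23 = 792 + 2320 + 350 + 528 + 198 + 621 = 4809
Index = 4462 / 4809 × 100 = 92.7844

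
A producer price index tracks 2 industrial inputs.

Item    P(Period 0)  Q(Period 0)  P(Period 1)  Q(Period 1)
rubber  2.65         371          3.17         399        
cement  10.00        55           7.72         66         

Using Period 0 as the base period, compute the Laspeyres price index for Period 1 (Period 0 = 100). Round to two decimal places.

Laspeyres price index uses base-period quantities as weights.
ΣP(Period 1)·Q(Period 0) = 3.17×371 + 7.72×55 = 1176.07 + 424.6 = 1600.67
ΣP(Period 0)·Q(Period 0) = 2.65×371 + 10.00×55 = 983.15 + 550 = 1533.15
Index = 1600.67 / 1533.15 × 100 = 104.4040

104.40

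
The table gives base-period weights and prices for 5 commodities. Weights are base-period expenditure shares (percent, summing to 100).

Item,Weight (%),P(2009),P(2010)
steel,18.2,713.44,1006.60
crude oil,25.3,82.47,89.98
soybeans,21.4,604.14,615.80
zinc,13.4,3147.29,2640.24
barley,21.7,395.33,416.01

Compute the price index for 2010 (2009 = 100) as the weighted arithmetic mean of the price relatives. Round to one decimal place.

109.2

steel: 18.2 × (1006.60/713.44) = 18.2 × 1.410911 = 25.6786
crude oil: 25.3 × (89.98/82.47) = 25.3 × 1.091063 = 27.6039
soybeans: 21.4 × (615.80/604.14) = 21.4 × 1.019300 = 21.8130
zinc: 13.4 × (2640.24/3147.29) = 13.4 × 0.838893 = 11.2412
barley: 21.7 × (416.01/395.33) = 21.7 × 1.052311 = 22.8351
Index = Σ wᵢ·(p₁ᵢ/p₀ᵢ) = 25.6786 + 27.6039 + 21.8130 + 11.2412 + 22.8351 = 109.1718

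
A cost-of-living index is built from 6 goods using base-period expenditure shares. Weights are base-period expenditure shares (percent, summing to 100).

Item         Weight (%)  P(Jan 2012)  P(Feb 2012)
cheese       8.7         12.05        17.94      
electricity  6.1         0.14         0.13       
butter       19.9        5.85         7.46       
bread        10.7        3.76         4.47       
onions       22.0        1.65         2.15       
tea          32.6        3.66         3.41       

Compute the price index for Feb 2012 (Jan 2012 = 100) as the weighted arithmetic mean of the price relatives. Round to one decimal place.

cheese: 8.7 × (17.94/12.05) = 8.7 × 1.488797 = 12.9525
electricity: 6.1 × (0.13/0.14) = 6.1 × 0.928571 = 5.6643
butter: 19.9 × (7.46/5.85) = 19.9 × 1.275214 = 25.3768
bread: 10.7 × (4.47/3.76) = 10.7 × 1.188830 = 12.7205
onions: 22.0 × (2.15/1.65) = 22.0 × 1.303030 = 28.6667
tea: 32.6 × (3.41/3.66) = 32.6 × 0.931694 = 30.3732
Index = Σ wᵢ·(p₁ᵢ/p₀ᵢ) = 12.9525 + 5.6643 + 25.3768 + 12.7205 + 28.6667 + 30.3732 = 115.7539

115.8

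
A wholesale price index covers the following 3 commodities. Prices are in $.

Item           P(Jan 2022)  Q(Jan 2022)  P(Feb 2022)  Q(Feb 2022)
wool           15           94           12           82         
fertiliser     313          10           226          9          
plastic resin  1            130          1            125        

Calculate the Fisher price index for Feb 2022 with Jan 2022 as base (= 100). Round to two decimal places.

Laspeyres component (base-period weights):
ΣP(Feb 2022)Q(Jan 2022) = 12×94 + 226×10 + 1×130 = 1128 + 2260 + 130 = 3518
ΣP(Jan 2022)Q(Jan 2022) = 15×94 + 313×10 + 1×130 = 1410 + 3130 + 130 = 4670
L = 3518 / 4670 × 100 = 75.3319
Paasche component (current-period weights):
ΣP(Feb 2022)Q(Feb 2022) = 12×82 + 226×9 + 1×125 = 984 + 2034 + 125 = 3143
ΣP(Jan 2022)Q(Feb 2022) = 15×82 + 313×9 + 1×125 = 1230 + 2817 + 125 = 4172
P = 3143 / 4172 × 100 = 75.3356
Fisher = √(L × P) = √(75.3319 × 75.3356) = 75.3337

75.33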